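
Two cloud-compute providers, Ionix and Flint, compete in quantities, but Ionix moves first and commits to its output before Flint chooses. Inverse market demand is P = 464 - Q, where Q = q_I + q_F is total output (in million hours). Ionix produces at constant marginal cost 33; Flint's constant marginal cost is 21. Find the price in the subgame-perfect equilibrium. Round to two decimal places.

Solve by backward induction. Given q_I, the follower Flint maximises π_F = (464 - q_I - q_F)q_F - 21q_F.
∂π_F/∂q_F = 443 - q_I - 2q_F = 0 gives the reaction function q_F = (443 - q_I)/2.
The leader anticipates this reaction. Substituting into P = 464 - Q gives P = 485/2 - (1/2)q_I, so π_I = (485/2 - (1/2)q_I)q_I - 33q_I.
The leader's first-order condition 419/2 - q_I = 0 yields q_I = 419/2.
Then q_F = (443 - 419/2)/2 = 467/4.
Total output Q = 1305/4, so price P = 464 - 1305/4 = 551/4.

137.75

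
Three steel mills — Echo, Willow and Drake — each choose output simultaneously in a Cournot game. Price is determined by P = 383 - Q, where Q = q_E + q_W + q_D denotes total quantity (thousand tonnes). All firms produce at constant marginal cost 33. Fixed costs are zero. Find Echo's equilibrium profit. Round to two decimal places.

7656.25

Each firm earns π_i = (383 - Q)q_i - 33q_i.
Setting ∂π_i/∂q_i = 0 with rivals' quantities fixed: 350 - 2q_i - Σ_{j≠i} q_j = 0.
By symmetry each firm produces the same amount; substituting Σ_{j≠i} q_j = 2q_i yields q_i = 350/4 = 175/2.
Price P = 383 - 525/2 = 241/2.
Echo's profit: (241/2 - 33)·(175/2) = 7656.2500.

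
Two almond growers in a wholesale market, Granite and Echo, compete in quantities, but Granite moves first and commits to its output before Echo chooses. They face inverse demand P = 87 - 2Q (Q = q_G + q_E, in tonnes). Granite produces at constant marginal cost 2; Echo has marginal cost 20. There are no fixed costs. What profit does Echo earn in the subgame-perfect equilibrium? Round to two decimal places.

Solve by backward induction. Given q_G, the follower Echo maximises π_E = (87 - 2q_G - 2q_E)q_E - 20q_E.
Follower FOC: 67 - 2q_G - 4q_E = 0, so q_E(q_G) = (67 - 2q_G)/4.
Granite substitutes q_E(q_G) into its own profit: π_G = q_G(87 - 2q_G - (67 - 2q_G)/2) - 2q_G = (107/2 - q_G)q_G - 2q_G.
The leader's first-order condition 103/2 - 2q_G = 0 yields q_G = 103/4.
Then q_E = (67 - 2·(103/4))/4 = 31/8.
Price P = 87 - 2·(237/8) = 111/4.
Echo's profit: (111/4 - 20)·(31/8) = 961/32.

30.03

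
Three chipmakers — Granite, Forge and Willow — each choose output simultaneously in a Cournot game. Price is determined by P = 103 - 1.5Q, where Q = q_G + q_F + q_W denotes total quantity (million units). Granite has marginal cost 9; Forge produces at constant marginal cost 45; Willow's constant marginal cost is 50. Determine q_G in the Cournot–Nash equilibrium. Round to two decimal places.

28.50

Granite's profit: π_G = (103 - 1.5Q)q_G - (9q_G). Setting ∂π_G/∂q_G = 0: 94 - 3q_G - (3/2)(q_F + q_W) = 0.
Forge's profit: π_F = (103 - 1.5Q)q_F - (45q_F). Setting ∂π_F/∂q_F = 0: 58 - 3q_F - (3/2)(q_G + q_W) = 0.
Willow's profit: π_W = (103 - 1.5Q)q_W - (50q_W). Setting ∂π_W/∂q_W = 0: 53 - 3q_W - (3/2)(q_G + q_F) = 0.
Summing all 3 equations gives 205 − 6Q = 0, hence Q = 205/6.
Back-substituting: q_G = (94 − 205/4)/(3/2) = 57/2, q_F = (58 − 205/4)/(3/2) = 9/2, q_W = (53 − 205/4)/(3/2) = 7/6.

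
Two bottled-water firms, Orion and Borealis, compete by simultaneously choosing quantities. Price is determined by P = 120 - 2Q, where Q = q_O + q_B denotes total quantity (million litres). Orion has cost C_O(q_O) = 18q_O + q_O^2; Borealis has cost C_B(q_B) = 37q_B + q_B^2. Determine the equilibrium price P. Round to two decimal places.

73.75

Orion's profit: π_O = (120 - 2Q)q_O - (18q_O + q_O²). Setting ∂π_O/∂q_O = 0: 102 - 6q_O - 2(q_B) = 0.
Borealis's first-order condition: 83 - 6q_B - 2(q_O) = 0.
Rearranging gives the reaction functions q_O = (102 - 2q_B)/6 and q_B = (83 - 2q_O)/6.
Solving the pair: q_O = 223/16, q_B = 147/16.
Total output Q = 185/8, so price P = 120 - 2·(185/8) = 295/4.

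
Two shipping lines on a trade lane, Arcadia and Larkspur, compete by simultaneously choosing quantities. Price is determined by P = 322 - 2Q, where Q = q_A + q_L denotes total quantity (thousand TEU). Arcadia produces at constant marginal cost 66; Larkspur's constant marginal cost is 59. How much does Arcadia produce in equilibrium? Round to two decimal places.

Arcadia's profit: π_A = (322 - 2Q)q_A - (66q_A). Setting ∂π_A/∂q_A = 0: 256 - 4q_A - 2(q_L) = 0.
Larkspur's profit: π_L = (322 - 2Q)q_L - (59q_L). Setting ∂π_L/∂q_L = 0: 263 - 4q_L - 2(q_A) = 0.
Rearranging gives the reaction functions q_A = (256 - 2q_L)/4 and q_L = (263 - 2q_A)/4.
Solving the pair: q_A = 83/2, q_L = 45.

41.50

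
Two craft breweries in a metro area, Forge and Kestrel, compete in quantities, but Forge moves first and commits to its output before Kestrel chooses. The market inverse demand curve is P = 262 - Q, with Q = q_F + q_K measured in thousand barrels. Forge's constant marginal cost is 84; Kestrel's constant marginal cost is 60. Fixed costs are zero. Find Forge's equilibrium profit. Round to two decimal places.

The follower Kestrel best-responds to any q_F: π_K = (262 - Q)q_K - 60q_K.
∂π_K/∂q_K = 202 - q_F - 2q_K = 0 gives the reaction function q_K = (202 - q_F)/2.
The leader anticipates this reaction. Substituting into P = 262 - Q gives P = 161 - (1/2)q_F, so π_F = (161 - (1/2)q_F)q_F - 84q_F.
Maximising: ∂π_F/∂q_F = 77 - q_F = 0, giving q_F = 77.
Then q_K = (202 - 77)/2 = 125/2.
Price P = 262 - 279/2 = 245/2.
Forge's profit: (245/2 - 84)·77 = 2964.5000.

2964.50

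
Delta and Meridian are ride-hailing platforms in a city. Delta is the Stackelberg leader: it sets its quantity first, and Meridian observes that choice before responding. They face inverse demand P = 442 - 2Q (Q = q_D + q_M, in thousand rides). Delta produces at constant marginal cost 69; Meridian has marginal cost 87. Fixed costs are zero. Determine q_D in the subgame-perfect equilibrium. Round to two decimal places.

97.75

The follower Meridian best-responds to any q_D: π_M = (442 - 2Q)q_M - 87q_M.
Setting the follower's marginal profit to zero, 355 - 2q_D - 4q_M = 0, i.e. q_M = (355 - 2q_D)/4.
Delta substitutes q_M(q_D) into its own profit: π_D = q_D(442 - 2q_D - (355 - 2q_D)/2) - 69q_D = (529/2 - q_D)q_D - 69q_D.
Leader FOC: 391/2 - 2q_D = 0, so q_D = 391/4.
Then q_M = (355 - 2·(391/4))/4 = 319/8.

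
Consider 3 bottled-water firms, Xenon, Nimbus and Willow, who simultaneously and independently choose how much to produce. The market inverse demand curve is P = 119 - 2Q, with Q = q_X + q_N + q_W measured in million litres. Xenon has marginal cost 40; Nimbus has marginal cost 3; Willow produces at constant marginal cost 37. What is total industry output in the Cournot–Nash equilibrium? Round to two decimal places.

34.63

Xenon's profit: π_X = (119 - 2Q)q_X - (40q_X). Setting ∂π_X/∂q_X = 0: 79 - 4q_X - 2(q_N + q_W) = 0.
Nimbus's first-order condition: 116 - 4q_N - 2(q_X + q_W) = 0.
Willow's profit: π_W = (119 - 2Q)q_W - (37q_W). Setting ∂π_W/∂q_W = 0: 82 - 4q_W - 2(q_X + q_N) = 0.
Adding the 3 conditions: 277 − 4Q − 4Q = 0, i.e. Q = 277/8.
Back-substituting: q_X = (79 − 277/4)/2 = 39/8, q_N = (116 − 277/4)/2 = 187/8, q_W = (82 − 277/4)/2 = 51/8.
Total output Q = 39/8 + 187/8 + 51/8 = 277/8.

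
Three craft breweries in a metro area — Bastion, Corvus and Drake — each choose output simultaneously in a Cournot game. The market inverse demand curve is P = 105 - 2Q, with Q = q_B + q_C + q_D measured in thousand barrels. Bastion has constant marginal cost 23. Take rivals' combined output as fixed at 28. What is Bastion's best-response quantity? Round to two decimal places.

6.50

With rivals' combined output fixed at 28, Bastion's profit is π_B = (105 - 2·28 - 2q_B)q_B - (23q_B) = (49 - 2q_B)q_B - (23q_B).
∂π_B/∂q_B = 26 - 4q_B = 0, so q_B = 13/2.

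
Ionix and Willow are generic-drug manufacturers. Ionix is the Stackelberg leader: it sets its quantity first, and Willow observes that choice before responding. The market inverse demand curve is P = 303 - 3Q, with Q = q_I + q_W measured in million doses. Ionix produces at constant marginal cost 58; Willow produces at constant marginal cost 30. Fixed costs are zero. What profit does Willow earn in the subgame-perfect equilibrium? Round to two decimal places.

2255.02

Solve by backward induction. Given q_I, the follower Willow maximises π_W = (303 - 3q_I - 3q_W)q_W - 30q_W.
Follower FOC: 273 - 3q_I - 6q_W = 0, so q_W(q_I) = (273 - 3q_I)/6.
The leader anticipates this reaction. Substituting into P = 303 - 3Q gives P = 333/2 - (3/2)q_I, so π_I = (333/2 - (3/2)q_I)q_I - 58q_I.
Maximising: ∂π_I/∂q_I = 217/2 - 3q_I = 0, giving q_I = 217/6.
Then q_W = (273 - 3·(217/6))/6 = 329/12.
Price P = 303 - 3·(763/12) = 449/4.
Willow's profit: (449/4 - 30)·(329/12) = 2255.0208.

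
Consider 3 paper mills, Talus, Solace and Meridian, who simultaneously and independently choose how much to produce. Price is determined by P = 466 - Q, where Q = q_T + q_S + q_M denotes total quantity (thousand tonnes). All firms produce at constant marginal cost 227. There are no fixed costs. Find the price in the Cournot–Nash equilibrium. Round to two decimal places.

Each firm earns π_i = (466 - Q)q_i - 227q_i.
First-order condition (treating rivals' output as given): 239 - 2q_i - Σ_{j≠i} q_j = 0.
By symmetry each firm produces the same amount; substituting Σ_{j≠i} q_j = 2q_i yields q_i = 239/4.
Total output Q = 717/4, so price P = 466 - 717/4 = 1147/4.

286.75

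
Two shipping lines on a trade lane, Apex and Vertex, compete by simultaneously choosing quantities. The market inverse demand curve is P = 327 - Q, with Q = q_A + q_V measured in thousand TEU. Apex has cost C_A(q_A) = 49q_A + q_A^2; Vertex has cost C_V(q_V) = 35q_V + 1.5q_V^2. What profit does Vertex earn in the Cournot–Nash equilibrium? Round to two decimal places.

Apex's profit: π_A = (327 - Q)q_A - (49q_A + q_A²). Setting ∂π_A/∂q_A = 0: 278 - 4q_A - (q_V) = 0.
Vertex's profit: π_V = (327 - Q)q_V - (35q_V + (3/2)q_V²). Setting ∂π_V/∂q_V = 0: 292 - 5q_V - (q_A) = 0.
Best responses: q_A = (278 - q_V)/4, q_V = (292 - q_A)/5.
Substituting one into the other gives q_A = 1098/19 and q_V = 890/19.
Price P = 327 - 1988/19 = 222.3684.
Vertex's profit: 222.3684·(890/19) - 35·(890/19) - (3/2)(890/19)² = 5485.4571.

5485.46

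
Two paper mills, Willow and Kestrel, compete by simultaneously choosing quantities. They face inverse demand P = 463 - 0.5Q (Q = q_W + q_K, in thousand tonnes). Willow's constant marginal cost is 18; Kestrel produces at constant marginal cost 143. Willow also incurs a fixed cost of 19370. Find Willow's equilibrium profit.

52830

Willow's profit: π_W = (463 - 0.5Q)q_W - (18q_W). Setting ∂π_W/∂q_W = 0: 445 - q_W - (1/2)(q_K) = 0.
Kestrel's profit: π_K = (463 - 0.5Q)q_K - (143q_K). Setting ∂π_K/∂q_K = 0: 320 - q_K - (1/2)(q_W) = 0.
Best responses: q_W = (445 - (1/2)q_K), q_K = (320 - (1/2)q_W).
Substituting one into the other gives q_W = 380 and q_K = 130.
Price P = 463 - (1/2)·510 = 208.
Willow's profit: (208 - 18)·380 - 19370 = 52830.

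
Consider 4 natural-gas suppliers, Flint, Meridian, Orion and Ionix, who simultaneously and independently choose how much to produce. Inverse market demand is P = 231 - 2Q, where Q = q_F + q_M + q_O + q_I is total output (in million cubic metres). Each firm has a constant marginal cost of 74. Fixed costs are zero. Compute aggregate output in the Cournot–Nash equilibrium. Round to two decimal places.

62.80

A representative firm's profit is π_i = q_i(231 - 2Q) - 74q_i.
First-order condition (treating rivals' output as given): 157 - 4q_i - 2·Σ_{j≠i} q_j = 0.
By symmetry each firm produces the same amount; substituting Σ_{j≠i} q_j = 3q_i yields q_i = 157/10.
Total output Q = 157/10 + 157/10 + 157/10 + 157/10 = 314/5.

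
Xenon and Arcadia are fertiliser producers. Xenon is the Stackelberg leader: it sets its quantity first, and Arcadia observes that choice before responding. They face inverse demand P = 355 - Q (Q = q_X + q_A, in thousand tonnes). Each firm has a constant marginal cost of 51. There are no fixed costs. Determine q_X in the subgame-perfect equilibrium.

152

Solve by backward induction. Given q_X, the follower Arcadia maximises π_A = (355 - q_X - q_A)q_A - 51q_A.
Setting the follower's marginal profit to zero, 304 - q_X - 2q_A = 0, i.e. q_A = (304 - q_X)/2.
The leader anticipates this reaction. Substituting into P = 355 - Q gives P = 203 - (1/2)q_X, so π_X = (203 - (1/2)q_X)q_X - 51q_X.
Leader FOC: 152 - q_X = 0, so q_X = 152.
Then q_A = (304 - 152)/2 = 76.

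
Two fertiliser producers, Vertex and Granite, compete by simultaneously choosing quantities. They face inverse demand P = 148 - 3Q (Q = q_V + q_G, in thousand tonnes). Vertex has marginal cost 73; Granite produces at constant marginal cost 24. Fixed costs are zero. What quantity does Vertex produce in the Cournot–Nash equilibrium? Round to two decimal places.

Vertex's profit: π_V = (148 - 3Q)q_V - (73q_V). Setting ∂π_V/∂q_V = 0: 75 - 6q_V - 3(q_G) = 0.
Granite's profit: π_G = (148 - 3Q)q_G - (24q_G). Setting ∂π_G/∂q_G = 0: 124 - 6q_G - 3(q_V) = 0.
Best responses: q_V = (75 - 3q_G)/6, q_G = (124 - 3q_V)/6.
Substituting one into the other gives q_V = 26/9 and q_G = 173/9.

2.89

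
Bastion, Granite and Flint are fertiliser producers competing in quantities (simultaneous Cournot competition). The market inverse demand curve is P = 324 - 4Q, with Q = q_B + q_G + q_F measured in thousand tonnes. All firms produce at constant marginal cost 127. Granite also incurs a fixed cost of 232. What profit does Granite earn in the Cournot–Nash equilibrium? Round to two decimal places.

Each firm earns π_i = (324 - 4Q)q_i - 127q_i.
First-order condition (treating rivals' output as given): 197 - 8q_i - 4·Σ_{j≠i} q_j = 0.
By symmetry each firm produces the same amount; substituting Σ_{j≠i} q_j = 2q_i yields q_i = 197/16.
Price P = 324 - 4·(591/16) = 705/4.
Granite's profit: (705/4 - 127)·(197/16) - 232 = 374.3906.

374.39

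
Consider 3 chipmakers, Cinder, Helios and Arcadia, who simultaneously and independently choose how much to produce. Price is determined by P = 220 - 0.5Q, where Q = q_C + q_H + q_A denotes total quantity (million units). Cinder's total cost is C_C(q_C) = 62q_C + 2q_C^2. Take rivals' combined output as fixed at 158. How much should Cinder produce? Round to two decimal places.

With rivals' combined output fixed at 158, Cinder's profit is π_C = (220 - (1/2)·158 - (1/2)q_C)q_C - (62q_C + 2q_C²) = (141 - (1/2)q_C)q_C - (62q_C + 2q_C²).
∂π_C/∂q_C = 79 - 5q_C = 0, so q_C = 79/5.

15.80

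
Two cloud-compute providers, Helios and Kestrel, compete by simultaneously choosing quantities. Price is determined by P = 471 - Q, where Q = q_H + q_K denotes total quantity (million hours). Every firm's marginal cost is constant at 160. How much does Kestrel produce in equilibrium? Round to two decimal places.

103.67

A representative firm's profit is π_i = q_i(471 - Q) - 160q_i.
First-order condition (treating rivals' output as given): 311 - 2q_i - q_j = 0.
By symmetry each firm produces the same amount; substituting q_j = q_i yields q_i = 311/3.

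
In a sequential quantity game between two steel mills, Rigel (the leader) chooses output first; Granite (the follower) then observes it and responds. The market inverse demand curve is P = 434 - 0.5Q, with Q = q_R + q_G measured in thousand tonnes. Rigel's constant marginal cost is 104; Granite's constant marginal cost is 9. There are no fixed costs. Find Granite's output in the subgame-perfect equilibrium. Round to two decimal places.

307.50

Solve by backward induction. Given q_R, the follower Granite maximises π_G = (434 - (1/2)q_R - (1/2)q_G)q_G - 9q_G.
∂π_G/∂q_G = 425 - (1/2)q_R - q_G = 0 gives the reaction function q_G = (425 - (1/2)q_R).
The leader anticipates this reaction. Substituting into P = 434 - 0.5Q gives P = 443/2 - (1/4)q_R, so π_R = (443/2 - (1/4)q_R)q_R - 104q_R.
Leader FOC: 235/2 - (1/2)q_R = 0, so q_R = 235.
Then q_G = (425 - (1/2)·235) = 615/2.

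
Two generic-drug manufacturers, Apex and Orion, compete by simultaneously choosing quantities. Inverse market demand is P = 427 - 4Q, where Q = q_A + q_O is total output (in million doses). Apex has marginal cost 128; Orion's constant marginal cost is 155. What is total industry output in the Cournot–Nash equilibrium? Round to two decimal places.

47.58

Apex's profit: π_A = (427 - 4Q)q_A - (128q_A). Setting ∂π_A/∂q_A = 0: 299 - 8q_A - 4(q_O) = 0.
Orion's first-order condition: 272 - 8q_O - 4(q_A) = 0.
So q_A = (299 - 4q_O)/8 and q_O = (272 - 4q_A)/8.
Substituting one into the other gives q_A = 163/6 and q_O = 245/12.
Total output Q = 163/6 + 245/12 = 571/12.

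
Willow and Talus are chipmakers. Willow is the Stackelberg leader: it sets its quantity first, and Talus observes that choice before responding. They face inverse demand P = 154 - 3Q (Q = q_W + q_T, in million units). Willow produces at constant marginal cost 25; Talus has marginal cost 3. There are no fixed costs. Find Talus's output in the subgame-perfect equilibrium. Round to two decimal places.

16.25

The follower Talus best-responds to any q_W: π_T = (154 - 3Q)q_T - 3q_T.
Setting the follower's marginal profit to zero, 151 - 3q_W - 6q_T = 0, i.e. q_T = (151 - 3q_W)/6.
Willow substitutes q_T(q_W) into its own profit: π_W = q_W(154 - 3q_W - (151 - 3q_W)/2) - 25q_W = (157/2 - (3/2)q_W)q_W - 25q_W.
Leader FOC: 107/2 - 3q_W = 0, so q_W = 107/6.
Then q_T = (151 - 3·(107/6))/6 = 65/4.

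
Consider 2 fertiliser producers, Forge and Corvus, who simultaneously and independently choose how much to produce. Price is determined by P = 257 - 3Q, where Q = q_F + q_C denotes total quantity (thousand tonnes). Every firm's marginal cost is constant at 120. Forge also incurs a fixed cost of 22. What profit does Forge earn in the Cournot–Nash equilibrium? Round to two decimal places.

673.15

Each firm earns π_i = (257 - 3Q)q_i - 120q_i.
Setting ∂π_i/∂q_i = 0 with rivals' quantities fixed: 137 - 6q_i - 3q_j = 0.
By symmetry each firm produces the same amount; substituting q_j = q_i yields q_i = 137/9.
Price P = 257 - 3·(274/9) = 497/3.
Forge's profit: (497/3 - 120)·(137/9) - 22 = 673.1481.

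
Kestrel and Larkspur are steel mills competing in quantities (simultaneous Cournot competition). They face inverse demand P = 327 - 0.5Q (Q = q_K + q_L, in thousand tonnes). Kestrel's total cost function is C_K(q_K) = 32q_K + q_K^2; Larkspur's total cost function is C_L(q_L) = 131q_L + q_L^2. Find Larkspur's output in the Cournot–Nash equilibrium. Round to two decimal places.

Kestrel's profit: π_K = (327 - 0.5Q)q_K - (32q_K + q_K²). Setting ∂π_K/∂q_K = 0: 295 - 3q_K - (1/2)(q_L) = 0.
Larkspur's profit: π_L = (327 - 0.5Q)q_L - (131q_L + q_L²). Setting ∂π_L/∂q_L = 0: 196 - 3q_L - (1/2)(q_K) = 0.
Rearranging gives the reaction functions q_K = (295 - (1/2)q_L)/3 and q_L = (196 - (1/2)q_K)/3.
Solving the pair: q_K = 89.9429, q_L = 1762/35.

50.34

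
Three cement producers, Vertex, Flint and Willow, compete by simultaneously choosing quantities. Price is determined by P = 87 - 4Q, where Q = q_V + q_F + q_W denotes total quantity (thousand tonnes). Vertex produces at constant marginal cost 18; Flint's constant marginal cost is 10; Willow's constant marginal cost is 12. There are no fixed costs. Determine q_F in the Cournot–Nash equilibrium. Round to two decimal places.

5.44

Vertex's profit: π_V = (87 - 4Q)q_V - (18q_V). Setting ∂π_V/∂q_V = 0: 69 - 8q_V - 4(q_F + q_W) = 0.
Flint's profit: π_F = (87 - 4Q)q_F - (10q_F). Setting ∂π_F/∂q_F = 0: 77 - 8q_F - 4(q_V + q_W) = 0.
Willow's profit: π_W = (87 - 4Q)q_W - (12q_W). Setting ∂π_W/∂q_W = 0: 75 - 8q_W - 4(q_V + q_F) = 0.
Adding the 3 conditions: 221 − 8Q − 8Q = 0, i.e. Q = 221/16.
Back-substituting: q_V = (69 − 221/4)/4 = 55/16, q_F = (77 − 221/4)/4 = 87/16, q_W = (75 − 221/4)/4 = 79/16.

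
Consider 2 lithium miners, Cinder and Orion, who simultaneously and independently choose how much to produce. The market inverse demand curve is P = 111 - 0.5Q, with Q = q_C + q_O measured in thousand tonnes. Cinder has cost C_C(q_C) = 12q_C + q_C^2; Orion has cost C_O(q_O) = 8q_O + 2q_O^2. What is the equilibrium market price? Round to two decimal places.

87.17

Cinder's profit: π_C = (111 - 0.5Q)q_C - (12q_C + q_C²). Setting ∂π_C/∂q_C = 0: 99 - 3q_C - (1/2)(q_O) = 0.
Orion's first-order condition: 103 - 5q_O - (1/2)(q_C) = 0.
Best responses: q_C = (99 - (1/2)q_O)/3, q_O = (103 - (1/2)q_C)/5.
Solving the pair: q_C = 1774/59, q_O = 1038/59.
Total output Q = 47.6610, so price P = 111 - (1/2)·47.6610 = 87.1695.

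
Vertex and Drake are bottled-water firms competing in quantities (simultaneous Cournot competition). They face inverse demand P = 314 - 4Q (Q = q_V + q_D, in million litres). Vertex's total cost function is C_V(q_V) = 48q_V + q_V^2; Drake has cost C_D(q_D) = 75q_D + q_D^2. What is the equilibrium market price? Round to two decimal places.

Vertex's profit: π_V = (314 - 4Q)q_V - (48q_V + q_V²). Setting ∂π_V/∂q_V = 0: 266 - 10q_V - 4(q_D) = 0.
Drake's first-order condition: 239 - 10q_D - 4(q_V) = 0.
So q_V = (266 - 4q_D)/10 and q_D = (239 - 4q_V)/10.
Substituting one into the other gives q_V = 142/7 and q_D = 221/14.
Total output Q = 505/14, so price P = 314 - 4·(505/14) = 1188/7.

169.71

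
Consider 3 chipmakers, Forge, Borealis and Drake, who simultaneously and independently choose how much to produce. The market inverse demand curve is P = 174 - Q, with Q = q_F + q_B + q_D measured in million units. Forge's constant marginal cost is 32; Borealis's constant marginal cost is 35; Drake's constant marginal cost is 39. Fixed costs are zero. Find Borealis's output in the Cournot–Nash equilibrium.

35

Forge's profit: π_F = (174 - Q)q_F - (32q_F). Setting ∂π_F/∂q_F = 0: 142 - 2q_F - (q_B + q_D) = 0.
Borealis's profit: π_B = (174 - Q)q_B - (35q_B). Setting ∂π_B/∂q_B = 0: 139 - 2q_B - (q_F + q_D) = 0.
Drake's first-order condition: 135 - 2q_D - (q_F + q_B) = 0.
Adding the 3 conditions: 416 − 2Q − 2Q = 0, i.e. Q = 104.
Back-substituting: q_F = (142 − 104) = 38, q_B = (139 − 104) = 35, q_D = (135 − 104) = 31.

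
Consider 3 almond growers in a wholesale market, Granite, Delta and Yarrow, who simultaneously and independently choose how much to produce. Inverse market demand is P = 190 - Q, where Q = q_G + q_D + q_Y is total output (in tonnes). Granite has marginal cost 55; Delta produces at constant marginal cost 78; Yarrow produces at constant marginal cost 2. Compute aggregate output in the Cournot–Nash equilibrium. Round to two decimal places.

108.75

Granite's profit: π_G = (190 - Q)q_G - (55q_G). Setting ∂π_G/∂q_G = 0: 135 - 2q_G - (q_D + q_Y) = 0.
Delta's profit: π_D = (190 - Q)q_D - (78q_D). Setting ∂π_D/∂q_D = 0: 112 - 2q_D - (q_G + q_Y) = 0.
Yarrow's first-order condition: 188 - 2q_Y - (q_G + q_D) = 0.
Adding the 3 conditions: 435 − 2Q − 2Q = 0, i.e. Q = 435/4.
Back-substituting: q_G = (135 − 435/4) = 105/4, q_D = (112 − 435/4) = 13/4, q_Y = (188 − 435/4) = 317/4.
Total output Q = 105/4 + 13/4 + 317/4 = 435/4.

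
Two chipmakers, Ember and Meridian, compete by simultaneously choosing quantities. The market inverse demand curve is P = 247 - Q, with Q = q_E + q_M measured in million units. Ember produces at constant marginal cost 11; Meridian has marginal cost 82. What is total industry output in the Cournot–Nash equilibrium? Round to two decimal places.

Ember's profit: π_E = (247 - Q)q_E - (11q_E). Setting ∂π_E/∂q_E = 0: 236 - 2q_E - (q_M) = 0.
Meridian's first-order condition: 165 - 2q_M - (q_E) = 0.
So q_E = (236 - q_M)/2 and q_M = (165 - q_E)/2.
Substituting one into the other gives q_E = 307/3 and q_M = 94/3.
Total output Q = 307/3 + 94/3 = 401/3.

133.67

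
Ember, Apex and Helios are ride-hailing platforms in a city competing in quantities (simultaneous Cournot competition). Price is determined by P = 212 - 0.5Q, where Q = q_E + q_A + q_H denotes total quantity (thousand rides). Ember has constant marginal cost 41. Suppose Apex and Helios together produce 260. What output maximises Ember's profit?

With rivals' combined output fixed at 260, Ember's profit is π_E = (212 - (1/2)·260 - (1/2)q_E)q_E - (41q_E) = (82 - (1/2)q_E)q_E - (41q_E).
∂π_E/∂q_E = 41 - q_E = 0, so q_E = 41.

41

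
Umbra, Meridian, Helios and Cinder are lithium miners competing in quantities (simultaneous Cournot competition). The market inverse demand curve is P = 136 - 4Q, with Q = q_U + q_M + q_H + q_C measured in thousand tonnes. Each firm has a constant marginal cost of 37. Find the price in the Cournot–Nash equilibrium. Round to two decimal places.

56.80

Each firm earns π_i = (136 - 4Q)q_i - 37q_i.
Setting ∂π_i/∂q_i = 0 with rivals' quantities fixed: 99 - 8q_i - 4·Σ_{j≠i} q_j = 0.
By symmetry each firm produces the same amount; substituting Σ_{j≠i} q_j = 3q_i yields q_i = 99/20.
Total output Q = 99/5, so price P = 136 - 4·(99/5) = 284/5.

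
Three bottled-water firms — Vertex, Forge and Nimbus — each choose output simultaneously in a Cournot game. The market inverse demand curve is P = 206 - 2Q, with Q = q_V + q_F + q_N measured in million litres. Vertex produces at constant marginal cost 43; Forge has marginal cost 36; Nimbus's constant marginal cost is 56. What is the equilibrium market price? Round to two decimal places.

85.25

Vertex's profit: π_V = (206 - 2Q)q_V - (43q_V). Setting ∂π_V/∂q_V = 0: 163 - 4q_V - 2(q_F + q_N) = 0.
Forge's first-order condition: 170 - 4q_F - 2(q_V + q_N) = 0.
Nimbus's first-order condition: 150 - 4q_N - 2(q_V + q_F) = 0.
Adding the 3 conditions: 483 − 4Q − 4Q = 0, i.e. Q = 483/8.
Back-substituting: q_V = (163 − 483/4)/2 = 169/8, q_F = (170 − 483/4)/2 = 197/8, q_N = (150 − 483/4)/2 = 117/8.
Total output Q = 483/8, so price P = 206 - 2·(483/8) = 341/4.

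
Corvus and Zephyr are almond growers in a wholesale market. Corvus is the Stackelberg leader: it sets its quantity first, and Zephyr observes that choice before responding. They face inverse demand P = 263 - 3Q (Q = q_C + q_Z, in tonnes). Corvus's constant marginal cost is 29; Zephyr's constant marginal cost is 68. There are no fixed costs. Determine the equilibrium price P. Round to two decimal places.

Solve by backward induction. Given q_C, the follower Zephyr maximises π_Z = (263 - 3q_C - 3q_Z)q_Z - 68q_Z.
Follower FOC: 195 - 3q_C - 6q_Z = 0, so q_Z(q_C) = (195 - 3q_C)/6.
Corvus substitutes q_Z(q_C) into its own profit: π_C = q_C(263 - 3q_C - (195 - 3q_C)/2) - 29q_C = (331/2 - (3/2)q_C)q_C - 29q_C.
Maximising: ∂π_C/∂q_C = 273/2 - 3q_C = 0, giving q_C = 91/2.
Then q_Z = (195 - 3·(91/2))/6 = 39/4.
Total output Q = 221/4, so price P = 263 - 3·(221/4) = 389/4.

97.25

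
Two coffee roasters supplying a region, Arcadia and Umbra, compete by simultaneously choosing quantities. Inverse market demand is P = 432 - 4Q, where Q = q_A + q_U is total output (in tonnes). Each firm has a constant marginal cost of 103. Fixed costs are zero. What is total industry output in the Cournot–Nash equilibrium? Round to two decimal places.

A representative firm's profit is π_i = q_i(432 - 4Q) - 103q_i.
First-order condition (treating rivals' output as given): 329 - 8q_i - 4q_j = 0.
With identical firms every q_j equals q_i, so q_j = q_i and 329 = 12q_i, giving q_i = 329/12.
Total output Q = 329/12 + 329/12 = 329/6.

54.83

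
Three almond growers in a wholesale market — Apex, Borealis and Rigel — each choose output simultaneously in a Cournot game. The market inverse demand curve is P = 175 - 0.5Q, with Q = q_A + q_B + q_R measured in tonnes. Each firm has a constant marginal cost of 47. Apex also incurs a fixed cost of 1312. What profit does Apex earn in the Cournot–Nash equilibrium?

Each firm earns π_i = (175 - 0.5Q)q_i - 47q_i.
Setting ∂π_i/∂q_i = 0 with rivals' quantities fixed: 128 - q_i - (1/2)·Σ_{j≠i} q_j = 0.
By symmetry each firm produces the same amount; substituting Σ_{j≠i} q_j = 2q_i yields q_i = 128/2 = 64.
Price P = 175 - (1/2)·192 = 79.
Apex's profit: (79 - 47)·64 - 1312 = 736.

736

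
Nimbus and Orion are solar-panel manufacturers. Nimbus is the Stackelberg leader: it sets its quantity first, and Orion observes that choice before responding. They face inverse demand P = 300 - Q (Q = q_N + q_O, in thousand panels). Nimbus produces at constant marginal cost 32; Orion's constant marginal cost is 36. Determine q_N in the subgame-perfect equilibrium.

136

Solve by backward induction. Given q_N, the follower Orion maximises π_O = (300 - q_N - q_O)q_O - 36q_O.
∂π_O/∂q_O = 264 - q_N - 2q_O = 0 gives the reaction function q_O = (264 - q_N)/2.
Nimbus substitutes q_O(q_N) into its own profit: π_N = q_N(300 - q_N - (264 - q_N)/2) - 32q_N = (168 - (1/2)q_N)q_N - 32q_N.
Maximising: ∂π_N/∂q_N = 136 - q_N = 0, giving q_N = 136.
Then q_O = (264 - 136)/2 = 64.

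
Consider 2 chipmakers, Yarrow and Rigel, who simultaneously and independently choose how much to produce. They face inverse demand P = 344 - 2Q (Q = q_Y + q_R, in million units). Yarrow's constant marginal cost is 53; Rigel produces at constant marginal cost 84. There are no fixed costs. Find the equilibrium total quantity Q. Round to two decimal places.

Yarrow's profit: π_Y = (344 - 2Q)q_Y - (53q_Y). Setting ∂π_Y/∂q_Y = 0: 291 - 4q_Y - 2(q_R) = 0.
Rigel's first-order condition: 260 - 4q_R - 2(q_Y) = 0.
Rearranging gives the reaction functions q_Y = (291 - 2q_R)/4 and q_R = (260 - 2q_Y)/4.
Substituting one into the other gives q_Y = 161/3 and q_R = 229/6.
Total output Q = 161/3 + 229/6 = 551/6.

91.83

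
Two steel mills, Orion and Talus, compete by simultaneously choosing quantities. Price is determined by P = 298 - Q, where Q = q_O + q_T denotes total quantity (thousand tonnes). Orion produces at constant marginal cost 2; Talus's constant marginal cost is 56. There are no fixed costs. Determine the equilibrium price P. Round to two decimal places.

118.67

Orion's profit: π_O = (298 - Q)q_O - (2q_O). Setting ∂π_O/∂q_O = 0: 296 - 2q_O - (q_T) = 0.
Talus's first-order condition: 242 - 2q_T - (q_O) = 0.
So q_O = (296 - q_T)/2 and q_T = (242 - q_O)/2.
Solving the pair: q_O = 350/3, q_T = 188/3.
Total output Q = 538/3, so price P = 298 - 538/3 = 356/3.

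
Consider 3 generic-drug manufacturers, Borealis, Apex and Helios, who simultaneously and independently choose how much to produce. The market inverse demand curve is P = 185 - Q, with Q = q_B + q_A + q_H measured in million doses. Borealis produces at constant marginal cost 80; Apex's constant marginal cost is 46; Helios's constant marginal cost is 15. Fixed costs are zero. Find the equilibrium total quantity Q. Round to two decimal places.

Borealis's profit: π_B = (185 - Q)q_B - (80q_B). Setting ∂π_B/∂q_B = 0: 105 - 2q_B - (q_A + q_H) = 0.
Apex's first-order condition: 139 - 2q_A - (q_B + q_H) = 0.
Helios's profit: π_H = (185 - Q)q_H - (15q_H). Setting ∂π_H/∂q_H = 0: 170 - 2q_H - (q_B + q_A) = 0.
Adding the 3 conditions: 414 − 2Q − 2Q = 0, i.e. Q = 207/2.
Back-substituting: q_B = (105 − 207/2) = 3/2, q_A = (139 − 207/2) = 71/2, q_H = (170 − 207/2) = 133/2.
Total output Q = 3/2 + 71/2 + 133/2 = 207/2.

103.50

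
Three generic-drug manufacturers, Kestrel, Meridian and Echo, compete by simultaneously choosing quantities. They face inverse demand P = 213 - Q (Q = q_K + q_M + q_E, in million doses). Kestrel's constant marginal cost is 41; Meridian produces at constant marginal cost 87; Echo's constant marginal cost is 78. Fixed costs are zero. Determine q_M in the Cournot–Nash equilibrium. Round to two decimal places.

17.75

Kestrel's profit: π_K = (213 - Q)q_K - (41q_K). Setting ∂π_K/∂q_K = 0: 172 - 2q_K - (q_M + q_E) = 0.
Meridian's profit: π_M = (213 - Q)q_M - (87q_M). Setting ∂π_M/∂q_M = 0: 126 - 2q_M - (q_K + q_E) = 0.
Echo's first-order condition: 135 - 2q_E - (q_K + q_M) = 0.
Summing all 3 equations gives 433 − 4Q = 0, hence Q = 433/4.
Back-substituting: q_K = (172 − 433/4) = 255/4, q_M = (126 − 433/4) = 71/4, q_E = (135 − 433/4) = 107/4.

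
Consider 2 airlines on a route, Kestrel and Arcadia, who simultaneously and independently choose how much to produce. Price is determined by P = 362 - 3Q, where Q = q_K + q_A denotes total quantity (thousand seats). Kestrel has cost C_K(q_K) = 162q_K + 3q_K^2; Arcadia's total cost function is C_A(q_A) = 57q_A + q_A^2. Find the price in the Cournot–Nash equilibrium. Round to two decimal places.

Kestrel's profit: π_K = (362 - 3Q)q_K - (162q_K + 3q_K²). Setting ∂π_K/∂q_K = 0: 200 - 12q_K - 3(q_A) = 0.
Arcadia's first-order condition: 305 - 8q_A - 3(q_K) = 0.
Rearranging gives the reaction functions q_K = (200 - 3q_A)/12 and q_A = (305 - 3q_K)/8.
Substituting one into the other gives q_K = 685/87 and q_A = 1020/29.
Total output Q = 43.0460, so price P = 362 - 3·43.0460 = 232.8621.

232.86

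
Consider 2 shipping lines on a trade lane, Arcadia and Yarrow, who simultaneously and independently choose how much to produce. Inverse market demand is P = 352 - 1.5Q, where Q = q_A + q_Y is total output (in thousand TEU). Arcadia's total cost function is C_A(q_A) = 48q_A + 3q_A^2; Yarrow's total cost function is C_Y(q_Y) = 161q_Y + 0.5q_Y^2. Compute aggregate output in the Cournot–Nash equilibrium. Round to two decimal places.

64.96

Arcadia's profit: π_A = (352 - 1.5Q)q_A - (48q_A + 3q_A²). Setting ∂π_A/∂q_A = 0: 304 - 9q_A - (3/2)(q_Y) = 0.
Yarrow's first-order condition: 191 - 4q_Y - (3/2)(q_A) = 0.
Rearranging gives the reaction functions q_A = (304 - (3/2)q_Y)/9 and q_Y = (191 - (3/2)q_A)/4.
Substituting one into the other gives q_A = 27.5407 and q_Y = 1684/45.
Total output Q = 27.5407 + 1684/45 = 1754/27.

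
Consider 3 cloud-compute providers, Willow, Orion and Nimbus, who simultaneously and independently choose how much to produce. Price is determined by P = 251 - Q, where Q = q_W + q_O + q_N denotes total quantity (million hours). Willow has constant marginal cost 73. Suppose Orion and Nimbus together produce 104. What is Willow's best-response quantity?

37

With rivals' combined output fixed at 104, Willow's profit is π_W = (251 - 104 - q_W)q_W - (73q_W) = (147 - q_W)q_W - (73q_W).
∂π_W/∂q_W = 74 - 2q_W = 0, so q_W = 37.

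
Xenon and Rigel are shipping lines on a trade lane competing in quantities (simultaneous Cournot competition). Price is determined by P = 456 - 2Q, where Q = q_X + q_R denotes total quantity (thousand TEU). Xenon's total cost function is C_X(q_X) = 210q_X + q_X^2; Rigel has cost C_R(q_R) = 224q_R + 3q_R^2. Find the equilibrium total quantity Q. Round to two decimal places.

51.71

Xenon's profit: π_X = (456 - 2Q)q_X - (210q_X + q_X²). Setting ∂π_X/∂q_X = 0: 246 - 6q_X - 2(q_R) = 0.
Rigel's first-order condition: 232 - 10q_R - 2(q_X) = 0.
Rearranging gives the reaction functions q_X = (246 - 2q_R)/6 and q_R = (232 - 2q_X)/10.
Substituting one into the other gives q_X = 499/14 and q_R = 225/14.
Total output Q = 499/14 + 225/14 = 362/7.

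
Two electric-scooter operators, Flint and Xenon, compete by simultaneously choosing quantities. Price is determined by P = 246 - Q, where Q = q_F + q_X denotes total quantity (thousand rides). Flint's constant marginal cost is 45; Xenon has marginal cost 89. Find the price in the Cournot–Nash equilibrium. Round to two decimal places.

126.67

Flint's profit: π_F = (246 - Q)q_F - (45q_F). Setting ∂π_F/∂q_F = 0: 201 - 2q_F - (q_X) = 0.
Xenon's first-order condition: 157 - 2q_X - (q_F) = 0.
Best responses: q_F = (201 - q_X)/2, q_X = (157 - q_F)/2.
Solving the pair: q_F = 245/3, q_X = 113/3.
Total output Q = 358/3, so price P = 246 - 358/3 = 380/3.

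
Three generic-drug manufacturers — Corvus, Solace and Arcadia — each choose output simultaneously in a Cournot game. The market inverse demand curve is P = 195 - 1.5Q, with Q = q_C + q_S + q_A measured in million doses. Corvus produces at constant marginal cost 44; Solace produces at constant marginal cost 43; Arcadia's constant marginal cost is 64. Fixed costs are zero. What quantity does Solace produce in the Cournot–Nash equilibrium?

29

Corvus's profit: π_C = (195 - 1.5Q)q_C - (44q_C). Setting ∂π_C/∂q_C = 0: 151 - 3q_C - (3/2)(q_S + q_A) = 0.
Solace's first-order condition: 152 - 3q_S - (3/2)(q_C + q_A) = 0.
Arcadia's first-order condition: 131 - 3q_A - (3/2)(q_C + q_S) = 0.
Adding the 3 conditions: 434 − 3Q − 3Q = 0, i.e. Q = 217/3.
Back-substituting: q_C = (151 − 217/2)/(3/2) = 85/3, q_S = (152 − 217/2)/(3/2) = 29, q_A = (131 − 217/2)/(3/2) = 15.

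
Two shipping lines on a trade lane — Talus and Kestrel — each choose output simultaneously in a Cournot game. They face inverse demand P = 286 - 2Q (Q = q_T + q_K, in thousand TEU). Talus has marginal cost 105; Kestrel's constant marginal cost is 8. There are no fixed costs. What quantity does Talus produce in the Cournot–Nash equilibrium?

14

Talus's profit: π_T = (286 - 2Q)q_T - (105q_T). Setting ∂π_T/∂q_T = 0: 181 - 4q_T - 2(q_K) = 0.
Kestrel's profit: π_K = (286 - 2Q)q_K - (8q_K). Setting ∂π_K/∂q_K = 0: 278 - 4q_K - 2(q_T) = 0.
Best responses: q_T = (181 - 2q_K)/4, q_K = (278 - 2q_T)/4.
Solving the pair: q_T = 14, q_K = 125/2.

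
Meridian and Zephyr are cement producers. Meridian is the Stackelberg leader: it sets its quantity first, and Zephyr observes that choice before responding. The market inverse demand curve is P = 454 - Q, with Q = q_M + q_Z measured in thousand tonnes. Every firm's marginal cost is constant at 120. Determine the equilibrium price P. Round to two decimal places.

203.50

Solve by backward induction. Given q_M, the follower Zephyr maximises π_Z = (454 - q_M - q_Z)q_Z - 120q_Z.
∂π_Z/∂q_Z = 334 - q_M - 2q_Z = 0 gives the reaction function q_Z = (334 - q_M)/2.
The leader anticipates this reaction. Substituting into P = 454 - Q gives P = 287 - (1/2)q_M, so π_M = (287 - (1/2)q_M)q_M - 120q_M.
Maximising: ∂π_M/∂q_M = 167 - q_M = 0, giving q_M = 167.
Then q_Z = (334 - 167)/2 = 167/2.
Total output Q = 501/2, so price P = 454 - 501/2 = 407/2.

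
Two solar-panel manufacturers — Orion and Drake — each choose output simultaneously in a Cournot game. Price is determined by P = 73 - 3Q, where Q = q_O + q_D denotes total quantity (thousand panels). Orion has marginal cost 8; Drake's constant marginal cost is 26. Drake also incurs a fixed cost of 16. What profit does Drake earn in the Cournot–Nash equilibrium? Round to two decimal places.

15.15

Orion's profit: π_O = (73 - 3Q)q_O - (8q_O). Setting ∂π_O/∂q_O = 0: 65 - 6q_O - 3(q_D) = 0.
Drake's profit: π_D = (73 - 3Q)q_D - (26q_D). Setting ∂π_D/∂q_D = 0: 47 - 6q_D - 3(q_O) = 0.
Rearranging gives the reaction functions q_O = (65 - 3q_D)/6 and q_D = (47 - 3q_O)/6.
Solving the pair: q_O = 83/9, q_D = 29/9.
Price P = 73 - 3·(112/9) = 107/3.
Drake's profit: (107/3 - 26)·(29/9) - 16 = 409/27.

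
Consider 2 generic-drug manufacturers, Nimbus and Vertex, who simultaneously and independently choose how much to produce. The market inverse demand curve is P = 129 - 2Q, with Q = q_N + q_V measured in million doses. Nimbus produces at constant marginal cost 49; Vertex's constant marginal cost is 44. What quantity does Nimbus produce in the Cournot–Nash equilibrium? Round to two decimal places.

Nimbus's profit: π_N = (129 - 2Q)q_N - (49q_N). Setting ∂π_N/∂q_N = 0: 80 - 4q_N - 2(q_V) = 0.
Vertex's first-order condition: 85 - 4q_V - 2(q_N) = 0.
So q_N = (80 - 2q_V)/4 and q_V = (85 - 2q_N)/4.
Solving the pair: q_N = 25/2, q_V = 15.

12.50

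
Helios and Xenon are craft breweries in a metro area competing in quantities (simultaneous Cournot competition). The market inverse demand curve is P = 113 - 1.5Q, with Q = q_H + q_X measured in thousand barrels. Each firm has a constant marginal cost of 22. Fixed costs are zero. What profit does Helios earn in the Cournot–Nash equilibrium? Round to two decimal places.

A representative firm's profit is π_i = q_i(113 - 1.5Q) - 22q_i.
First-order condition (treating rivals' output as given): 91 - 3q_i - (3/2)q_j = 0.
With identical firms every q_j equals q_i, so q_j = q_i and 91 = (9/2)q_i, giving q_i = 182/9.
Price P = 113 - (3/2)·(364/9) = 157/3.
Helios's profit: (157/3 - 22)·(182/9) = 613.4074.

613.41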